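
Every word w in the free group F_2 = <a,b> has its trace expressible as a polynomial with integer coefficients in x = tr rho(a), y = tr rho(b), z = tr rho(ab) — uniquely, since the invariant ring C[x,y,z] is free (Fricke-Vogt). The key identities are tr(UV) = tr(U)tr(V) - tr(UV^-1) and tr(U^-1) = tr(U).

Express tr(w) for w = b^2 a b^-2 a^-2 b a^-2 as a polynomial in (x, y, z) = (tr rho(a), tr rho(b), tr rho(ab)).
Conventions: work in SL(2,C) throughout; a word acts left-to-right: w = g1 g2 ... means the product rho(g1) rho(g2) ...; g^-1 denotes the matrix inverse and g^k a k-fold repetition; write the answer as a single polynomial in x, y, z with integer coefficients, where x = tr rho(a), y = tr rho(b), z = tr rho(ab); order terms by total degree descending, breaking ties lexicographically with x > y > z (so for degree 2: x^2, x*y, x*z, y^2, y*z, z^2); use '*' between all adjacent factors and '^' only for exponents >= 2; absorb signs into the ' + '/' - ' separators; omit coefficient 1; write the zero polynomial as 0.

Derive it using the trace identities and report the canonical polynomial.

-x^4*y^4*z + x^5*y^3 + x^3*y^5 + 2*x^3*y^3*z^2 - x^4*y^2*z - x^2*y^2*z^3 - 5*x^3*y^3 - x*y^5 - x*y^3*z^2 + 4*x^2*y^2*z + x^3*y + 4*x*y^3 - x^2*z - 2*x*y + z

use: tr(b^2) = tr(b) tr(b) - tr(1) = y^2 - 2
tr(b^3) = tr(b) tr(b^2) - tr(b) = y^3 - 3*y
use: tr(b a b) = tr(b) tr(a b) - tr(a) = y*z - x
apply: tr(b^2 a b) = tr(b) tr(b a b) - tr(b a) = y^2*z - x*y - z
tr(b^3 a b) = tr(b) tr(b^2 a b) - tr(b^2 a) = y^3*z - x*y^2 - 2*y*z + x
use: tr(a b a b) = tr(b a) tr(b a) - tr(1) = z^2 - 2
use: tr(a b a) = tr(a) tr(b a) - tr(b) = x*z - y
use: tr(b a b a b) = tr(b) tr(a b a b) - tr(a b a) = y*z^2 - x*z - y
tr(b^3 a b a) = tr(b) tr(b a b a b) - tr(b a b a) = y^2*z^2 - x*y*z - y^2 - z^2 + 2
use: tr(a^-1 b^3 a b) = tr(b^3 a b) tr(a) - tr(b^3 a b a) = x*y^3*z - x^2*y^2 - y^2*z^2 - x*y*z + x^2 + y^2 + z^2 - 2
tr(a^-1 b^3 a b^-1) = tr(a^-1 b^3 a) tr(b) - tr(a^-1 b^3 a b) = -x*y^3*z + x^2*y^2 + y^4 + y^2*z^2 + x*y*z - x^2 - 4*y^2 - z^2 + 2
apply: tr(b^2 a b^-2 a^-1 b) = tr(a^-1 b^3 a b^-1) tr(b) - tr(a^-1 b^3 a) = -x*y^4*z + x^2*y^3 + y^5 + y^3*z^2 + x*y^2*z - x^2*y - 5*y^3 - y*z^2 + 5*y
apply: tr(a^2) = tr(a) tr(a) - tr(1) = x^2 - 2
tr(a b^2 a) = tr(b) tr(a^2 b) - tr(a^2) = x*y*z - x^2 - y^2 + 2
apply: tr(b a b^2 a b) = tr(b) tr(a b^2 a b) - tr(a b^2 a) = y^2*z^2 - 2*x*y*z + x^2 - 2
apply: tr(a b a b a b) = tr(a b) tr(a b a b) - tr(a^-1 b^-1) = z^3 - 3*z
use: tr(a b a b a) = tr(a) tr(b a b a) - tr(b a b) = x*z^2 - y*z - x
use: tr(b a b^2 a b a) = tr(b) tr(a b a b a b) - tr(a b a b a) = y*z^3 - x*z^2 - 2*y*z + x
tr(a^-1 b a b^2 a b) = tr(b a b^2 a b) tr(a) - tr(b a b^2 a b a) = x*y^2*z^2 - 2*x^2*y*z - y*z^3 + x^3 + x*z^2 + 2*y*z - 3*x
apply: tr(a^-1 b a b^2 a b^-1) = tr(a^-1 b a b^2 a) tr(b) - tr(a^-1 b a b^2 a b) = -x*y^2*z^2 + 2*x^2*y*z + y^3*z + y*z^3 - x^3 - x*y^2 - x*z^2 - 3*y*z + 3*x
tr(b^2 a b^-2 a^-1 b a) = tr(a^-1 b a b^2 a b^-1) tr(b) - tr(a^-1 b a b^2 a) = -x*y^3*z^2 + 2*x^2*y^2*z + y^4*z + y^2*z^3 - x^3*y - x*y^3 - x*y*z^2 - 4*y^2*z + 4*x*y + z
use: tr(b a^-1 b^2 a b^-2 a^-1) = tr(b^2 a b^-2 a^-1 b) tr(a) - tr(b^2 a b^-2 a^-1 b a) = -x^2*y^4*z + x^3*y^3 + x*y^5 + 2*x*y^3*z^2 - x^2*y^2*z - y^4*z - y^2*z^3 - 4*x*y^3 + 4*y^2*z + x*y - z
use: tr(a^-1 b^2 a b) = tr(b^2 a b) tr(a) - tr(b^2 a b a) = x*y^2*z - x^2*y - y*z^2 + y
tr(a^-1 b^2 a b^-1) = tr(a^-1 b^2 a) tr(b) - tr(a^-1 b^2 a b) = -x*y^2*z + x^2*y + y^3 + y*z^2 - 3*y
tr(b^2 a b^-2 a^-2 b a^-1) = tr(b a^-1 b^2 a b^-2 a^-1) tr(a) - tr(b a^-1 b^2 a b^-2) = -x^3*y^4*z + x^4*y^3 + x^2*y^5 + 2*x^2*y^3*z^2 - x^3*y^2*z - x*y^4*z - x*y^2*z^3 - 4*x^2*y^3 + 5*x*y^2*z - y^3 - y*z^2 - x*z + 3*y
tr(a^-1 b^3) = tr(b^3) tr(a) - tr(b^3 a) = x*y^3 - y^2*z - 2*x*y + z
tr(a^-2 b^3 a b) = tr(a^-1 b^3 a b) tr(a) - tr(a^-1 b^3 a b a) = x^2*y^3*z - x^3*y^2 - x*y^2*z^2 - x^2*y*z - y^3*z + x^3 + 2*x*y^2 + x*z^2 + 2*y*z - 3*x
use: tr(b^-1 a^-2 b^3 a) = tr(a^-2 b^3 a) tr(b) - tr(a^-2 b^3 a b) = -x^2*y^3*z + x^3*y^2 + x*y^4 + x*y^2*z^2 + x^2*y*z - x^3 - 4*x*y^2 - x*z^2 - y*z + 3*x
tr(b^2 a b^-2 a^-2 b) = tr(b^-1 a^-2 b^3 a) tr(b) - tr(b^-1 a^-2 b^3 a b) = -x^2*y^4*z + x^3*y^3 + x*y^5 + x*y^3*z^2 + x^2*y^2*z - x^3*y - 5*x*y^3 - x*y*z^2 + 5*x*y - z
apply: tr(b^2 a b^-2 a^-2 b a^-2) = tr(b^2 a b^-2 a^-2 b a^-1) tr(a) - tr(b^2 a b^-2 a^-2 b) = -x^4*y^4*z + x^5*y^3 + x^3*y^5 + 2*x^3*y^3*z^2 - x^4*y^2*z - x^2*y^2*z^3 - 5*x^3*y^3 - x*y^5 - x*y^3*z^2 + 4*x^2*y^2*z + x^3*y + 4*x*y^3 - x^2*z - 2*x*y + z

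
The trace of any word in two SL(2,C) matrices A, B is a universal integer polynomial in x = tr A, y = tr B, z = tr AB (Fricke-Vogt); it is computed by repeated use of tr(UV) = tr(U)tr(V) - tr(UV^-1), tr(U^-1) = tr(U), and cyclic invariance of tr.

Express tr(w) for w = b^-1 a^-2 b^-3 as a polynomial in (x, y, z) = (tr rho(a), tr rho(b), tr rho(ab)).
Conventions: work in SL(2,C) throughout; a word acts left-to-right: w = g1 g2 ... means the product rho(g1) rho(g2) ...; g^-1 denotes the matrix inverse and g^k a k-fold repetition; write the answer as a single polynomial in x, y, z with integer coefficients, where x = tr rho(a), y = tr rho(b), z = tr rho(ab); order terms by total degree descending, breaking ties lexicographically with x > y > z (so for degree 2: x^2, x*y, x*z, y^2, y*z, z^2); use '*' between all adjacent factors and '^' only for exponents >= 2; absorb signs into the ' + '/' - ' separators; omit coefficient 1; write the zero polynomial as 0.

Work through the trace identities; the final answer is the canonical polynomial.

so trace(b^-1) = trace(b) = y
reduce: trace(b^-1 a) = trace(a) trace(b) - trace(a b) = x*y - z
trace(a^-1 b^-1) = trace(b^-1) trace(a) - trace(b^-1 a) = z
trace(b^-2 a^-1) = trace(a^-1 b^-1) trace(b) - trace(a^-1) = y*z - x
so trace(b^-2) = trace(b^-1) trace(b) - trace(1) = y^2 - 2
reduce: trace(b^-2 a^-2) = trace(b^-2 a^-1) trace(a) - trace(b^-2) = x*y*z - x^2 - y^2 + 2
so trace(b^-1 a^-2) = trace(b^-1 a^-1) trace(a) - trace(b^-1) = x*z - y
reduce: trace(b^-3 a^-2) = trace(b^-2 a^-2) trace(b) - trace(b^-2 a^-2 b) = x*y^2*z - x^2*y - y^3 - x*z + 3*y
trace(b^-1 a^-2 b^-3) = trace(b^-3 a^-2) trace(b) - trace(b^-3 a^-2 b) = x*y^3*z - x^2*y^2 - y^4 - 2*x*y*z + x^2 + 4*y^2 - 2

x*y^3*z - x^2*y^2 - y^4 - 2*x*y*z + x^2 + 4*y^2 - 2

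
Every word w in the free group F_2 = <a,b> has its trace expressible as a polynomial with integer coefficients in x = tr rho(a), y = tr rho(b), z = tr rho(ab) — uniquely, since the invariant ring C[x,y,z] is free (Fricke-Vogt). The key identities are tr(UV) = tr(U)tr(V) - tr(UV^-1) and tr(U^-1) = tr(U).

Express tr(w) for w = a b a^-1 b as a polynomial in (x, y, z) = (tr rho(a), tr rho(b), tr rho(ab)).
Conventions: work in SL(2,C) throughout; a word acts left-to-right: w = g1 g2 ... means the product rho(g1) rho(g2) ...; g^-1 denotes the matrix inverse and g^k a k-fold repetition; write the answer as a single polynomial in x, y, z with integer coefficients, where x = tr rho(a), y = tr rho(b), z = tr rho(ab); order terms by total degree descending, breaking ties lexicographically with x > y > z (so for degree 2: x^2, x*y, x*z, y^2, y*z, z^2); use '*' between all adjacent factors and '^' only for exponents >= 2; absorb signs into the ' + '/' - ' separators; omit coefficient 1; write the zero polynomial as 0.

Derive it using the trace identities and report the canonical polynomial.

trace(b a b) = trace(b) * trace(a b) - trace(a) = y*z - x
reduce: trace(b a b a) = trace(b a) * trace(b a) - trace(1) = z^2 - 2
trace(a b a^-1 b) = trace(b a b) * trace(a) - trace(b a b a) = x*y*z - x^2 - z^2 + 2

x*y*z - x^2 - z^2 + 2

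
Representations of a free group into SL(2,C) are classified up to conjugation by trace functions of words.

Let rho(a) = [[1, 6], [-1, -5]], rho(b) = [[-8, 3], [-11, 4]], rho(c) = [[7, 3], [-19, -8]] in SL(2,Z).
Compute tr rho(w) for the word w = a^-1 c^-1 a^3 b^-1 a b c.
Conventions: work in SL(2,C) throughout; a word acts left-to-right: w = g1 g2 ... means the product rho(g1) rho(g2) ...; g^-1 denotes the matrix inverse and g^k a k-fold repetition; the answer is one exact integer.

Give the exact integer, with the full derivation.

rho(a^-1) = [[-5, -6], [1, 1]]
... * rho(c^-1) = [[-8, -3], [19, 7]]  ->  [[-74, -27], [11, 4]]
... * rho(a) = [[1, 6], [-1, -5]]  ->  [[-47, -309], [7, 46]]
... * rho(a) = [[1, 6], [-1, -5]]  ->  [[262, 1263], [-39, -188]]
... * rho(a) = [[1, 6], [-1, -5]]  ->  [[-1001, -4743], [149, 706]]
... * rho(b^-1) = [[4, -3], [11, -8]]  ->  [[-56177, 40947], [8362, -6095]]
... * rho(a) = [[1, 6], [-1, -5]]  ->  [[-97124, -541797], [14457, 80647]]
... * rho(b) = [[-8, 3], [-11, 4]]  ->  [[6736759, -2458560], [-1002773, 365959]]
... * rho(c) = [[7, 3], [-19, -8]]  ->  [[93869953, 39878757], [-13972632, -5935991]]
tr = 93869953 + -5935991 = 87933962

87933962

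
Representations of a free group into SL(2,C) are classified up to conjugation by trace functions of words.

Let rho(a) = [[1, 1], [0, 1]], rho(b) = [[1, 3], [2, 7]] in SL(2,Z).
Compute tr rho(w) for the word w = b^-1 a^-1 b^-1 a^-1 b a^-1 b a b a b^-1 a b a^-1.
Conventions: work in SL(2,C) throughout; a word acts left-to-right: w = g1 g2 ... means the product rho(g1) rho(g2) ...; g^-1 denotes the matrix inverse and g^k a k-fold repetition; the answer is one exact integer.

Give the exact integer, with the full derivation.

rho(b^-1) = [[7, -3], [-2, 1]]
... * rho(a^-1) = [[1, -1], [0, 1]]  ->  [[7, -10], [-2, 3]]
... * rho(b^-1) = [[7, -3], [-2, 1]]  ->  [[69, -31], [-20, 9]]
... * rho(a^-1) = [[1, -1], [0, 1]]  ->  [[69, -100], [-20, 29]]
... * rho(b) = [[1, 3], [2, 7]]  ->  [[-131, -493], [38, 143]]
... * rho(a^-1) = [[1, -1], [0, 1]]  ->  [[-131, -362], [38, 105]]
... * rho(b) = [[1, 3], [2, 7]]  ->  [[-855, -2927], [248, 849]]
... * rho(a) = [[1, 1], [0, 1]]  ->  [[-855, -3782], [248, 1097]]
... * rho(b) = [[1, 3], [2, 7]]  ->  [[-8419, -29039], [2442, 8423]]
... * rho(a) = [[1, 1], [0, 1]]  ->  [[-8419, -37458], [2442, 10865]]
... * rho(b^-1) = [[7, -3], [-2, 1]]  ->  [[15983, -12201], [-4636, 3539]]
... * rho(a) = [[1, 1], [0, 1]]  ->  [[15983, 3782], [-4636, -1097]]
... * rho(b) = [[1, 3], [2, 7]]  ->  [[23547, 74423], [-6830, -21587]]
... * rho(a^-1) = [[1, -1], [0, 1]]  ->  [[23547, 50876], [-6830, -14757]]
tr = 23547 + -14757 = 8790

8790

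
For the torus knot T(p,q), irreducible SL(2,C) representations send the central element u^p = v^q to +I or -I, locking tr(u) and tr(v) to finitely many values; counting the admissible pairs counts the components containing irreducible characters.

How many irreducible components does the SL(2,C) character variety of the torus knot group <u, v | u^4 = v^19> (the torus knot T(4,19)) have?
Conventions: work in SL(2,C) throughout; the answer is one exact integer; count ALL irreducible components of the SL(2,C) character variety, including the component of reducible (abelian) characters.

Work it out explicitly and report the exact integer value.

28

In the torus knot group T(4,19), u^4 = v^19 is central, so an irreducible representation sends it to +I or -I (Schur).
This locks tr(u) to 2*cos(pi*alpha/4), alpha in 1..3, and tr(v) to 2*cos(pi*beta/19), beta in 1..18, on each component of irreducible characters.
u^4 = (-1)^alpha I and v^19 = (-1)^beta I must agree, so alpha and beta have equal parity.
count pairs: odd alpha (2 choices) x odd beta (9), plus even alpha (1) x even beta (9): 2*9 + 1*9 = 27.
Total: 27 irreducible-character components + 1 reducible (abelian) component = 28.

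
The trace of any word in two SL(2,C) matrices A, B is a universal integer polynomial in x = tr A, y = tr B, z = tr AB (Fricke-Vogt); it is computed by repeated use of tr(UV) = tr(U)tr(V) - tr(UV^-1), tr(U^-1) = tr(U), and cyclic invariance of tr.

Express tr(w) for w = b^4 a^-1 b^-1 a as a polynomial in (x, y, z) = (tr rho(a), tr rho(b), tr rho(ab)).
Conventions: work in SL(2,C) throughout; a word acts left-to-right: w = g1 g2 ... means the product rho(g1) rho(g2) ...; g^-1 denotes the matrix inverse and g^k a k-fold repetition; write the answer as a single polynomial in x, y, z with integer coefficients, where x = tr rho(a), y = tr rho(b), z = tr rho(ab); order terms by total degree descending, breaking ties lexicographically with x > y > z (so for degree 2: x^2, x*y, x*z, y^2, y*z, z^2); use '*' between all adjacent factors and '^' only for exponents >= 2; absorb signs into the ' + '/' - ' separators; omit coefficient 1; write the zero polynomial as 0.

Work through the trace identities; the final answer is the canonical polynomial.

trace(b a b) = trace(b)*trace(a b) - trace(a)  (reduce the b square) = y*z - x
trace(a b^3) = trace(b)*trace(b a b) - trace(b a)  (reduce the b square) = y^2*z - x*y - z
use: trace(b^2) = trace(b)*trace(b) - trace(1)  (reduce the b square) = y^2 - 2
use: trace(b^3) = trace(b)*trace(b^2) - trace(b)  (reduce the b square) = y^3 - 3*y
trace(b a^2 b^2) = trace(a)*trace(b^3 a) - trace(b^3)  (reduce the a square) = x*y^2*z - x^2*y - y^3 - x*z + 3*y
trace(b a^2 b) = trace(a)*trace(b^2 a) - trace(b^2)  (reduce the a square) = x*y*z - x^2 - y^2 + 2
trace(a b^4 a) = trace(b)*trace(b a^2 b^2) - trace(b a^2 b)  (reduce the b square) = x*y^3*z - x^2*y^2 - y^4 - 2*x*y*z + x^2 + 4*y^2 - 2
apply: trace(a b a b) = trace(a b)*trace(a b) - trace(1)  (split on a) = z^2 - 2
use: trace(a b a) = trace(a)*trace(b a) - trace(b)  (reduce the a square) = x*z - y
use: trace(a b a b^2) = trace(b)*trace(a b a b) - trace(a b a)  (reduce the b square) = y*z^2 - x*z - y
apply: trace(a b a b^3) = trace(b)*trace(a b a b^2) - trace(a b a b)  (reduce the b square) = y^2*z^2 - x*y*z - y^2 - z^2 + 2
use: trace(a b^4 a b) = trace(b)*trace(a b a b^3) - trace(a b a b^2)  (reduce the b square) = y^3*z^2 - x*y^2*z - y^3 - 2*y*z^2 + x*z + 3*y
use: trace(b^-1 a b^4 a) = trace(a b^4 a)*trace(b) - trace(a b^4 a b)  (eliminate b^-1) = x*y^4*z - x^2*y^3 - y^5 - y^3*z^2 - x*y^2*z + x^2*y + 5*y^3 + 2*y*z^2 - x*z - 5*y
trace(b^4 a^-1 b^-1 a) = trace(b^-1 a b^4)*trace(a) - trace(b^-1 a b^4 a)  (eliminate a^-1) = -x*y^4*z + x^2*y^3 + y^5 + y^3*z^2 + 2*x*y^2*z - 2*x^2*y - 5*y^3 - 2*y*z^2 + 5*y

-x*y^4*z + x^2*y^3 + y^5 + y^3*z^2 + 2*x*y^2*z - 2*x^2*y - 5*y^3 - 2*y*z^2 + 5*y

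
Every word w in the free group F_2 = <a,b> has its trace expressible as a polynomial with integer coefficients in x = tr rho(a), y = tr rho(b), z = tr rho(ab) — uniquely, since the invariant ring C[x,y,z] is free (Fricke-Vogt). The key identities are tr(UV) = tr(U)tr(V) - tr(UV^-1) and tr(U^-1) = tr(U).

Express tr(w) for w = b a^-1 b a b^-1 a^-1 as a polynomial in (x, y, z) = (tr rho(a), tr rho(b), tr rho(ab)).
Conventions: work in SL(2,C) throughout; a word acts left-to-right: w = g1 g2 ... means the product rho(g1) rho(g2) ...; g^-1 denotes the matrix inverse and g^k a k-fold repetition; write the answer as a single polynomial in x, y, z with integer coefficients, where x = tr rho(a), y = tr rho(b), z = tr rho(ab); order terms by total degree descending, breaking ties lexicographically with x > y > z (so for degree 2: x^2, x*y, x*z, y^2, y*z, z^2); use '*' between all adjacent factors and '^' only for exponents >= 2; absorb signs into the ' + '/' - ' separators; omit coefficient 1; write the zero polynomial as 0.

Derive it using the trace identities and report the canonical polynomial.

tr(a^2 b) = tr(a) tr(b a) - tr(b) = x*z - y
so tr(a^2) = tr(a) tr(a) - tr(1) = x^2 - 2
so tr(a b^2 a) = tr(b) tr(a^2 b) - tr(a^2) = x*y*z - x^2 - y^2 + 2
reduce: tr(a b a b) = tr(b a) tr(b a) - tr(1)   [split at repeated b] = z^2 - 2
tr(a b^2 a b) = tr(b) tr(a b a b) - tr(a b a) = y*z^2 - x*z - y
reduce: tr(b a b^-1 a b) = tr(a b^2 a) tr(b) - tr(a b^2 a b) = x*y^2*z - x^2*y - y^3 - y*z^2 + x*z + 3*y
so tr(b a b) = tr(b) tr(a b) - tr(a) = y*z - x
so tr(a b a b a) = tr(a) tr(b a b a) - tr(b a b) = x*z^2 - y*z - x
so tr(a b a b a b) = tr(a b a b) tr(a b) - tr(b a)   [split at repeated a] = z^3 - 3*z
tr(b a b^-1 a b a) = tr(a b a b a) tr(b) - tr(a b a b a b) = x*y*z^2 - y^2*z - z^3 - x*y + 3*z
tr(b a^-1 b a b^-1 a) = tr(b a b^-1 a b) tr(a) - tr(b a b^-1 a b a) = x^2*y^2*z - x^3*y - x*y^3 - 2*x*y*z^2 + x^2*z + y^2*z + z^3 + 4*x*y - 3*z
so tr(b a^-1 b a b^-1 a^-1) = tr(b a^-1 b a b^-1) tr(a) - tr(b a^-1 b a b^-1 a) = -x^2*y^2*z + x^3*y + x*y^3 + 2*x*y*z^2 - x^2*z - y^2*z - z^3 - 3*x*y + 3*z

-x^2*y^2*z + x^3*y + x*y^3 + 2*x*y*z^2 - x^2*z - y^2*z - z^3 - 3*x*y + 3*z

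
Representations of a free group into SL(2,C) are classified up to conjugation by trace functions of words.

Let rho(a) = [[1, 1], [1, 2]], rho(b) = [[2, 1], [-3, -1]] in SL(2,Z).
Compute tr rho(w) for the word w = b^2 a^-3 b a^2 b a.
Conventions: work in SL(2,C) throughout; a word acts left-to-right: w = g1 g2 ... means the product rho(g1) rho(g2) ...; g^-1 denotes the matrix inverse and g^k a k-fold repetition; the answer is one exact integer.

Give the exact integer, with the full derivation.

rho(b) = [[2, 1], [-3, -1]]
... * rho(b) = [[2, 1], [-3, -1]]  ->  [[1, 1], [-3, -2]]
... * rho(a^-1) = [[2, -1], [-1, 1]]  ->  [[1, 0], [-4, 1]]
... * rho(a^-1) = [[2, -1], [-1, 1]]  ->  [[2, -1], [-9, 5]]
... * rho(a^-1) = [[2, -1], [-1, 1]]  ->  [[5, -3], [-23, 14]]
... * rho(b) = [[2, 1], [-3, -1]]  ->  [[19, 8], [-88, -37]]
... * rho(a) = [[1, 1], [1, 2]]  ->  [[27, 35], [-125, -162]]
... * rho(a) = [[1, 1], [1, 2]]  ->  [[62, 97], [-287, -449]]
... * rho(b) = [[2, 1], [-3, -1]]  ->  [[-167, -35], [773, 162]]
... * rho(a) = [[1, 1], [1, 2]]  ->  [[-202, -237], [935, 1097]]
tr = -202 + 1097 = 895

895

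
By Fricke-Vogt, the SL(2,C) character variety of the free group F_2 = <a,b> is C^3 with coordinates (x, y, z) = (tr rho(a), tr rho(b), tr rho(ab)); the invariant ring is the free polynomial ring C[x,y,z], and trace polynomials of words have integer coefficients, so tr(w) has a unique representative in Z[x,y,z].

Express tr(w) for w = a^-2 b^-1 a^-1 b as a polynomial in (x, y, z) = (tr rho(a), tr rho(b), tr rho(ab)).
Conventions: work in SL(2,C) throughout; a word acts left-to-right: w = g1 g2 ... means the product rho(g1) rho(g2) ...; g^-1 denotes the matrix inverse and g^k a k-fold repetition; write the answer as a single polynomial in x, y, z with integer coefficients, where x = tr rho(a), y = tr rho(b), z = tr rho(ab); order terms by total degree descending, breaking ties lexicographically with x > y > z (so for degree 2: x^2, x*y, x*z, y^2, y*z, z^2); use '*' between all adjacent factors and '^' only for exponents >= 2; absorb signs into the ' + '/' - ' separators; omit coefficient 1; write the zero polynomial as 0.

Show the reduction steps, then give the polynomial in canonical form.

tr(a^-1) = tr(a) = x
tr(a^-2) = tr(a^-1) tr(a) - tr(1)   [inverse elimination on a] = x^2 - 2
tr(b a^-1) = tr(b) tr(a) - tr(b a)   [inverse elimination on a] = x*y - z
tr(b a b) = tr(b) tr(a b) - tr(a)   [square of b] = y*z - x
tr(b a b a) = tr(b a) tr(b a) - tr(1)   [split at a repeated b] = z^2 - 2
tr(a^-1 b a b) = tr(b a b) tr(a) - tr(b a b a)   [inverse elimination on a] = x*y*z - x^2 - z^2 + 2
tr(a b a^-2 b) = tr(a^-1 b a b) tr(a) - tr(a^-1 b a b a)   [inverse elimination on a] = x^2*y*z - x^3 - x*z^2 - y*z + 3*x
tr(b a^-2 b^-1 a) = tr(a b a^-2) tr(b) - tr(a b a^-2 b)   [inverse elimination on b] = -x^2*y*z + x^3 + x*y^2 + x*z^2 - 3*x
tr(a^-2 b^-1 a^-1 b) = tr(b a^-2 b^-1) tr(a) - tr(b a^-2 b^-1 a)   [inverse elimination on a] = x^2*y*z - x*y^2 - x*z^2 + x

x^2*y*z - x*y^2 - x*z^2 + x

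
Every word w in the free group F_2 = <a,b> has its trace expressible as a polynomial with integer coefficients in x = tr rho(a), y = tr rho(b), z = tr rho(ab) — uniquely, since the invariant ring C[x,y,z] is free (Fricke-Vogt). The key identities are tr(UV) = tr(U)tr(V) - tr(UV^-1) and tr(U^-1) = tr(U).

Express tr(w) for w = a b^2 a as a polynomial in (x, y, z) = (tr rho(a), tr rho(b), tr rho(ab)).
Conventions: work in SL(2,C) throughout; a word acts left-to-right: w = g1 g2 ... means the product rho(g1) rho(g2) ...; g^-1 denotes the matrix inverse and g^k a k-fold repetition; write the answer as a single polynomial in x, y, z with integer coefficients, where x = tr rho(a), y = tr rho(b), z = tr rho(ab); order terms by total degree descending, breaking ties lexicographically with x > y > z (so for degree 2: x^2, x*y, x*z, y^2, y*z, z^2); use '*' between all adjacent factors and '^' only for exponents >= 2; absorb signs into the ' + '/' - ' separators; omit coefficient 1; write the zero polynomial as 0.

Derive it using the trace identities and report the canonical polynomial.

x*y*z - x^2 - y^2 + 2

use: trace(b^2 a) = trace(b)*trace(a b) - trace(a) = y*z - x
use: trace(b^2) = trace(b)*trace(b) - trace(1) = y^2 - 2
trace(a b^2 a) = trace(a)*trace(b^2 a) - trace(b^2) = x*y*z - x^2 - y^2 + 2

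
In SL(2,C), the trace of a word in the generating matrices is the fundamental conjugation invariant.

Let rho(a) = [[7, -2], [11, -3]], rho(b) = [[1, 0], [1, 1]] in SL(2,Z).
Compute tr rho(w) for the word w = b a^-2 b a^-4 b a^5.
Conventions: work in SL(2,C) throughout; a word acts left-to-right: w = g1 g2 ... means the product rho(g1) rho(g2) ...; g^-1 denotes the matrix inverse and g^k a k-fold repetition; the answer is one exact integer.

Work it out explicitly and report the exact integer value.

-1029974

rho(b) = [[1, 0], [1, 1]]
... * rho(a^-1) = [[-3, 2], [-11, 7]]  ->  [[-3, 2], [-14, 9]]
... * rho(a^-1) = [[-3, 2], [-11, 7]]  ->  [[-13, 8], [-57, 35]]
... * rho(b) = [[1, 0], [1, 1]]  ->  [[-5, 8], [-22, 35]]
... * rho(a^-1) = [[-3, 2], [-11, 7]]  ->  [[-73, 46], [-319, 201]]
... * rho(a^-1) = [[-3, 2], [-11, 7]]  ->  [[-287, 176], [-1254, 769]]
... * rho(a^-1) = [[-3, 2], [-11, 7]]  ->  [[-1075, 658], [-4697, 2875]]
... * rho(a^-1) = [[-3, 2], [-11, 7]]  ->  [[-4013, 2456], [-17534, 10731]]
... * rho(b) = [[1, 0], [1, 1]]  ->  [[-1557, 2456], [-6803, 10731]]
... * rho(a) = [[7, -2], [11, -3]]  ->  [[16117, -4254], [70420, -18587]]
... * rho(a) = [[7, -2], [11, -3]]  ->  [[66025, -19472], [288483, -85079]]
... * rho(a) = [[7, -2], [11, -3]]  ->  [[247983, -73634], [1083512, -321729]]
... * rho(a) = [[7, -2], [11, -3]]  ->  [[925907, -275064], [4045565, -1201837]]
... * rho(a) = [[7, -2], [11, -3]]  ->  [[3455645, -1026622], [15098748, -4485619]]
tr = 3455645 + -4485619 = -1029974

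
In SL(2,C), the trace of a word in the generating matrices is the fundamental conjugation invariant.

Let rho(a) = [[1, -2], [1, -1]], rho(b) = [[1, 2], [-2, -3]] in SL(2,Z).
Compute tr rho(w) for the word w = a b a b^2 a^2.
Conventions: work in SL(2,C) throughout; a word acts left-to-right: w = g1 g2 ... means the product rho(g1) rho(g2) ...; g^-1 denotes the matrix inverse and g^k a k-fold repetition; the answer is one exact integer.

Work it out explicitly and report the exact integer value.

rho(a) = [[1, -2], [1, -1]]
... * rho(b) = [[1, 2], [-2, -3]]  ->  [[5, 8], [3, 5]]
... * rho(a) = [[1, -2], [1, -1]]  ->  [[13, -18], [8, -11]]
... * rho(b) = [[1, 2], [-2, -3]]  ->  [[49, 80], [30, 49]]
... * rho(b) = [[1, 2], [-2, -3]]  ->  [[-111, -142], [-68, -87]]
... * rho(a) = [[1, -2], [1, -1]]  ->  [[-253, 364], [-155, 223]]
... * rho(a) = [[1, -2], [1, -1]]  ->  [[111, 142], [68, 87]]
tr = 111 + 87 = 198

198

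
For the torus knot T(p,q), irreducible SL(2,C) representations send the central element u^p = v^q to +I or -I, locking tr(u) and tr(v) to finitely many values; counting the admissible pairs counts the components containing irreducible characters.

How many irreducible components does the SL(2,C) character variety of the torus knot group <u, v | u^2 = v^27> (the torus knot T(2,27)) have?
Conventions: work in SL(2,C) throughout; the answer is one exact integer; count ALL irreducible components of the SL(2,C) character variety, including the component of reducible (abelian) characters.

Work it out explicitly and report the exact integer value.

In the torus knot group T(2,27), u^2 = v^27 is central, so an irreducible representation sends it to +I or -I (Schur).
So on each irreducible component the traces are pinned: tr(u) = 2*cos(pi*alpha/2) with 1 <= alpha <= 1, tr(v) = 2*cos(pi*beta/27) with 1 <= beta <= 26.
Consistency of u^2 = (-1)^alpha I with v^27 = (-1)^beta I forces alpha = beta (mod 2).
count pairs: odd alpha (1 choices) x odd beta (13), plus even alpha (0) x even beta (13): 1*13 + 0*13 = 13.
Total: 13 irreducible-character components + 1 reducible (abelian) component = 14.

14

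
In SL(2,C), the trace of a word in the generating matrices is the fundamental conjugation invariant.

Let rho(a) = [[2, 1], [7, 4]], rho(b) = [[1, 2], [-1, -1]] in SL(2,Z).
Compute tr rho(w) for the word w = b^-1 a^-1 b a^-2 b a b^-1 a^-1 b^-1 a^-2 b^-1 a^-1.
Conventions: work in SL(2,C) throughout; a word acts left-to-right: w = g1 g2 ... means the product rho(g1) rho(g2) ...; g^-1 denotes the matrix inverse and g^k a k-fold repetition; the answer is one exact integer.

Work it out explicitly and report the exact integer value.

-79828090

rho(b^-1) = [[-1, -2], [1, 1]]
... * rho(a^-1) = [[4, -1], [-7, 2]]  ->  [[10, -3], [-3, 1]]
... * rho(b) = [[1, 2], [-1, -1]]  ->  [[13, 23], [-4, -7]]
... * rho(a^-1) = [[4, -1], [-7, 2]]  ->  [[-109, 33], [33, -10]]
... * rho(a^-1) = [[4, -1], [-7, 2]]  ->  [[-667, 175], [202, -53]]
... * rho(b) = [[1, 2], [-1, -1]]  ->  [[-842, -1509], [255, 457]]
... * rho(a) = [[2, 1], [7, 4]]  ->  [[-12247, -6878], [3709, 2083]]
... * rho(b^-1) = [[-1, -2], [1, 1]]  ->  [[5369, 17616], [-1626, -5335]]
... * rho(a^-1) = [[4, -1], [-7, 2]]  ->  [[-101836, 29863], [30841, -9044]]
... * rho(b^-1) = [[-1, -2], [1, 1]]  ->  [[131699, 233535], [-39885, -70726]]
... * rho(a^-1) = [[4, -1], [-7, 2]]  ->  [[-1107949, 335371], [335542, -101567]]
... * rho(a^-1) = [[4, -1], [-7, 2]]  ->  [[-6779393, 1778691], [2053137, -538676]]
... * rho(b^-1) = [[-1, -2], [1, 1]]  ->  [[8558084, 15337477], [-2591813, -4644950]]
... * rho(a^-1) = [[4, -1], [-7, 2]]  ->  [[-73130003, 22116870], [22147398, -6698087]]
tr = -73130003 + -6698087 = -79828090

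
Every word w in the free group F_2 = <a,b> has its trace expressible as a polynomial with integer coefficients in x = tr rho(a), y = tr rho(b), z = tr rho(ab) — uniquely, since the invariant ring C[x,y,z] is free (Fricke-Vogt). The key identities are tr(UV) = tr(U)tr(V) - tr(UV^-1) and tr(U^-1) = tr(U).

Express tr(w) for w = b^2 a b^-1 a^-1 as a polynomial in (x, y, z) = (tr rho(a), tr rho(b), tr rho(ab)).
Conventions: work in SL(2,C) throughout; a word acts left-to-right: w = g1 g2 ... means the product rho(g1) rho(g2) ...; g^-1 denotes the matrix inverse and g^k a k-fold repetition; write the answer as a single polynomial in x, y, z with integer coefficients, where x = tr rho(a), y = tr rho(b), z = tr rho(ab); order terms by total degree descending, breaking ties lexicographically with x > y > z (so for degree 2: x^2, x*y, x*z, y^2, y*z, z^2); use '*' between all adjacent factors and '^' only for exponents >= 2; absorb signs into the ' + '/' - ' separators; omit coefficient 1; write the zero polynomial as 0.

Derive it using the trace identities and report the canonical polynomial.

-x*y^2*z + x^2*y + y^3 + y*z^2 - 3*y

tr(b^2) = tr(b) tr(b) - tr(1) = y^2 - 2
tr(b a b) = tr(b) tr(a b) - tr(a) = y*z - x
tr(b^2 a b) = tr(b) tr(b a b) - tr(b a) = y^2*z - x*y - z
tr(a b a b) = tr(a b) tr(a b) - tr(1)   [split at repeated a] = z^2 - 2
tr(a b a) = tr(a) tr(b a) - tr(b) = x*z - y
tr(b^2 a b a) = tr(b) tr(a b a b) - tr(a b a) = y*z^2 - x*z - y
tr(a^-1 b^2 a b) = tr(b^2 a b) tr(a) - tr(b^2 a b a) = x*y^2*z - x^2*y - y*z^2 + y
tr(b^2 a b^-1 a^-1) = tr(a^-1 b^2 a) tr(b) - tr(a^-1 b^2 a b) = -x*y^2*z + x^2*y + y^3 + y*z^2 - 3*y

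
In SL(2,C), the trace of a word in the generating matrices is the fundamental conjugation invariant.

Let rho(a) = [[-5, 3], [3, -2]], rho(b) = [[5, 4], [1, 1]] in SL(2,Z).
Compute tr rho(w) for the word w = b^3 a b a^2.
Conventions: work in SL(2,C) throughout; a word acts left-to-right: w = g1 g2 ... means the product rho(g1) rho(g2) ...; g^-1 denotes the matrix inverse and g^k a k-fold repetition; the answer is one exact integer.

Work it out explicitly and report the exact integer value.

rho(b) = [[5, 4], [1, 1]]
... * rho(b) = [[5, 4], [1, 1]]  ->  [[29, 24], [6, 5]]
... * rho(b) = [[5, 4], [1, 1]]  ->  [[169, 140], [35, 29]]
... * rho(a) = [[-5, 3], [3, -2]]  ->  [[-425, 227], [-88, 47]]
... * rho(b) = [[5, 4], [1, 1]]  ->  [[-1898, -1473], [-393, -305]]
... * rho(a) = [[-5, 3], [3, -2]]  ->  [[5071, -2748], [1050, -569]]
... * rho(a) = [[-5, 3], [3, -2]]  ->  [[-33599, 20709], [-6957, 4288]]
tr = -33599 + 4288 = -29311

-29311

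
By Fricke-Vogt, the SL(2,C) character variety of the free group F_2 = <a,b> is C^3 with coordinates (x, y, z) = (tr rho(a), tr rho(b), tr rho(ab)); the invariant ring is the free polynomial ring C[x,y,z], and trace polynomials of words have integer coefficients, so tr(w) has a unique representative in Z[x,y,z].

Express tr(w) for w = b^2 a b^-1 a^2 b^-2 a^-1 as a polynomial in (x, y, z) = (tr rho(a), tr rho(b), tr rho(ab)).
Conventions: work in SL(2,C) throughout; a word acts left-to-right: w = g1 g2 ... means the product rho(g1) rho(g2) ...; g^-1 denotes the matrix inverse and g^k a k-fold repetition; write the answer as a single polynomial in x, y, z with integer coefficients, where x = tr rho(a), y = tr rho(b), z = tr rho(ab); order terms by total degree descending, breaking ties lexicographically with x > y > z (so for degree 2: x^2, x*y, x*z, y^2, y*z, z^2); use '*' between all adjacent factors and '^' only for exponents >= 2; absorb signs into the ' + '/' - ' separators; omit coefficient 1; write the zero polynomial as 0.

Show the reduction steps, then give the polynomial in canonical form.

-x^3*y^4*z + x^4*y^3 + x^2*y^5 + 2*x^2*y^3*z^2 - x^3*y^2*z - x*y^2*z^3 - 5*x^2*y^3 - y^5 - y^3*z^2 + 3*x*y^2*z + 2*x^2*y + 5*y^3 + y*z^2 - x*z - 5*y

trace(a^2 b) = trace(a) trace(b a) - trace(b) = x*z - y
trace(a^2) = trace(a) trace(a) - trace(1) = x^2 - 2
so trace(a b^2 a) = trace(b) trace(a^2 b) - trace(a^2) = x*y*z - x^2 - y^2 + 2
reduce: trace(a b a b) = trace(a b) trace(a b) - trace(1) = z^2 - 2
trace(a b^2 a b) = trace(b) trace(a b a b) - trace(a b a) = y*z^2 - x*z - y
so trace(b^2 a b^-1 a) = trace(a b^2 a) trace(b) - trace(a b^2 a b) = x*y^2*z - x^2*y - y^3 - y*z^2 + x*z + 3*y
trace(a b^2) = trace(b) trace(a b) - trace(a) = y*z - x
reduce: trace(b^3 a) = trace(b) trace(a b^2) - trace(a b) = y^2*z - x*y - z
trace(b^2) = trace(b) trace(b) - trace(1) = y^2 - 2
so trace(b^3) = trace(b) trace(b^2) - trace(b) = y^3 - 3*y
trace(b^3 a^2) = trace(a) trace(b^3 a) - trace(b^3) = x*y^2*z - x^2*y - y^3 - x*z + 3*y
so trace(b^2 a^3 b) = trace(a) trace(b^3 a^2) - trace(b^3 a) = x^2*y^2*z - x^3*y - x*y^3 - x^2*z - y^2*z + 4*x*y + z
trace(a^2 b a b) = trace(a) trace(b a b a) - trace(b a b) = x*z^2 - y*z - x
reduce: trace(a^2 b a) = trace(a) trace(a b a) - trace(a b) = x^2*z - x*y - z
trace(a b a b^2 a) = trace(b) trace(a^2 b a b) - trace(a^2 b a) = x*y*z^2 - x^2*z - y^2*z + z
reduce: trace(b^2 a^3 b a) = trace(a) trace(a b a b^2 a) - trace(a b a b^2) = x^2*y*z^2 - x^3*z - x*y^2*z - y*z^2 + 2*x*z + y
trace(a^2 b a^-1 b^2 a) = trace(b^2 a^3 b) trace(a) - trace(b^2 a^3 b a) = x^3*y^2*z - x^4*y - x^2*y^3 - x^2*y*z^2 + 4*x^2*y + y*z^2 - x*z - y
trace(a b a^2 b^2) = trace(a) trace(b^2 a b a) - trace(b^2 a b) = x*y*z^2 - x^2*z - y^2*z + z
trace(b^2 a b a^2 b) = trace(b) trace(a b a^2 b^2) - trace(a b a^2 b) = x*y^2*z^2 - x^2*y*z - y^3*z - x*z^2 + 2*y*z + x
so trace(a b a b a b) = trace(a b) trace(a b a b) - trace(a^-1 b^-1) = z^3 - 3*z
reduce: trace(b a b^2 a b a) = trace(b) trace(a b a b a b) - trace(a b a b a) = y*z^3 - x*z^2 - 2*y*z + x
so trace(b a b^2 a b) = trace(b) trace(a b^2 a b) - trace(a b^2 a) = y^2*z^2 - 2*x*y*z + x^2 - 2
trace(b^2 a b a^2 b a) = trace(a) trace(b a b^2 a b a) - trace(b a b^2 a b) = x*y*z^3 - x^2*z^2 - y^2*z^2 + 2
so trace(a^2 b a^-1 b^2 a b) = trace(b^2 a b a^2 b) trace(a) - trace(b^2 a b a^2 b a) = x^2*y^2*z^2 - x^3*y*z - x*y^3*z - x*y*z^3 + y^2*z^2 + 2*x*y*z + x^2 - 2
so trace(a^-1 b^2 a b^-1 a^2 b) = trace(a^2 b a^-1 b^2 a) trace(b) - trace(a^2 b a^-1 b^2 a b) = x^3*y^3*z - x^4*y^2 - x^2*y^4 - 2*x^2*y^2*z^2 + x^3*y*z + x*y^3*z + x*y*z^3 + 4*x^2*y^2 - 3*x*y*z - x^2 - y^2 + 2
trace(a^-1 b^2 a b^-1 a^2 b^-1) = trace(a^-1 b^2 a b^-1 a^2) trace(b) - trace(a^-1 b^2 a b^-1 a^2 b) = -x^3*y^3*z + x^4*y^2 + x^2*y^4 + 2*x^2*y^2*z^2 - x^3*y*z - x*y*z^3 - 5*x^2*y^2 - y^4 - y^2*z^2 + 4*x*y*z + x^2 + 4*y^2 - 2
trace(b^2 a b^-1 a^2 b^-2 a^-1) = trace(a^-1 b^2 a b^-1 a^2 b^-1) trace(b) - trace(a^-1 b^2 a b^-1 a^2) = -x^3*y^4*z + x^4*y^3 + x^2*y^5 + 2*x^2*y^3*z^2 - x^3*y^2*z - x*y^2*z^3 - 5*x^2*y^3 - y^5 - y^3*z^2 + 3*x*y^2*z + 2*x^2*y + 5*y^3 + y*z^2 - x*z - 5*y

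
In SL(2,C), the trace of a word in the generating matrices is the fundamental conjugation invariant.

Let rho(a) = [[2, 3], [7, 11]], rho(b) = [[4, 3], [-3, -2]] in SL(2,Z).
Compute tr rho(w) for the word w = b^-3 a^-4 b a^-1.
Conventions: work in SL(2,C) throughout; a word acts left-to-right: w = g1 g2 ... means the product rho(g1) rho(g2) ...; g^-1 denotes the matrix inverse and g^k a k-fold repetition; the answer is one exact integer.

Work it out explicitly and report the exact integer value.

rho(b^-1) = [[-2, -3], [3, 4]]
... * rho(b^-1) = [[-2, -3], [3, 4]]  ->  [[-5, -6], [6, 7]]
... * rho(b^-1) = [[-2, -3], [3, 4]]  ->  [[-8, -9], [9, 10]]
... * rho(a^-1) = [[11, -3], [-7, 2]]  ->  [[-25, 6], [29, -7]]
... * rho(a^-1) = [[11, -3], [-7, 2]]  ->  [[-317, 87], [368, -101]]
... * rho(a^-1) = [[11, -3], [-7, 2]]  ->  [[-4096, 1125], [4755, -1306]]
... * rho(a^-1) = [[11, -3], [-7, 2]]  ->  [[-52931, 14538], [61447, -16877]]
... * rho(b) = [[4, 3], [-3, -2]]  ->  [[-255338, -187869], [296419, 218095]]
... * rho(a^-1) = [[11, -3], [-7, 2]]  ->  [[-1493635, 390276], [1733944, -453067]]
tr = -1493635 + -453067 = -1946702

-1946702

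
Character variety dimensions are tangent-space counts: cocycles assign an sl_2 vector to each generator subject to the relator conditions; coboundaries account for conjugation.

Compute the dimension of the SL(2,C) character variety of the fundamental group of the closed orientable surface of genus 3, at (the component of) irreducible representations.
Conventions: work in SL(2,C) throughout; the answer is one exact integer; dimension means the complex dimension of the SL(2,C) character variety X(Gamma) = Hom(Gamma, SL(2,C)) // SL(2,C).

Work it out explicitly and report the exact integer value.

12

pi_1 of the closed genus-3 surface has 6 generators bound by the single product-of-commutators relator.
A cocycle assigns one sl_2 vector per generator subject to the relator condition d_2(z) = 0: dim of the unconstrained space is 3*2g = 18.
H^2 = coker(d_2) is dual to H^0 = 0 at irreducible rho (Poincare duality), so d_2 is onto: dim Z^1 = 15.
Coboundaries contribute dim B^1 = 3 (injective at irreducible rho).
dim H^1 = 15 - 3 = 12 = dim X.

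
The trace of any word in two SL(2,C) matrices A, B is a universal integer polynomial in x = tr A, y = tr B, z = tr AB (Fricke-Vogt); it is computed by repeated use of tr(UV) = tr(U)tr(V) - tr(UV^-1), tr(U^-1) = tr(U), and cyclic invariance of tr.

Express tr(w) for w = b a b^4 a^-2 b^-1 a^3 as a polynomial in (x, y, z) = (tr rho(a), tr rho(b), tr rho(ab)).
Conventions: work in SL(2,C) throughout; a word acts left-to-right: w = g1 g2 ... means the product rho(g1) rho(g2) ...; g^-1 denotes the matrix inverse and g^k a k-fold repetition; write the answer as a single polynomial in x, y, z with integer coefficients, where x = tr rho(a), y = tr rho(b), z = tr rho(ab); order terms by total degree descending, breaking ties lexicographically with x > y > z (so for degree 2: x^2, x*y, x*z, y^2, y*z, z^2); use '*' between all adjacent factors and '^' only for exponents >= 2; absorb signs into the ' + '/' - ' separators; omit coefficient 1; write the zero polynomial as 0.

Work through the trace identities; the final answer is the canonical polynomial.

-x^4*y^4*z^2 + x^5*y^3*z + x^3*y^5*z + x^3*y^3*z^3 + 2*x^4*y^2*z^2 + x^2*y^4*z^2 - 2*x^5*y*z - 6*x^3*y^3*z - 2*x^3*y*z^3 - x*y^5*z - x*y^3*z^3 - x^4*y^2 - x^2*y^4 - 3*x^2*y^2*z^2 + 9*x^3*y*z + 6*x*y^3*z + 2*x*y*z^3 + x^4 + 5*x^2*y^2 + x^2*z^2 + y^2*z^2 - 9*x*y*z - 4*x^2 - y^2 - z^2 + 2

trace(a b a b) = trace(b a)*trace(b a) - trace(1) = z^2 - 2
apply: trace(a b a) = trace(a)*trace(b a) - trace(b) = x*z - y
apply: trace(b a b^2 a) = trace(b)*trace(a b a b) - trace(a b a) = y*z^2 - x*z - y
use: trace(a b^2) = trace(b)*trace(a b) - trace(a) = y*z - x
use: trace(b a b^2) = trace(b)*trace(a b^2) - trace(a b) = y^2*z - x*y - z
trace(a^2 b a b^2) = trace(a)*trace(b a b^2 a) - trace(b a b^2) = x*y*z^2 - x^2*z - y^2*z + z
apply: trace(a^2 b a b) = trace(a)*trace(b a b a) - trace(b a b) = x*z^2 - y*z - x
use: trace(a b a b^3 a) = trace(b)*trace(a^2 b a b^2) - trace(a^2 b a b) = x*y^2*z^2 - x^2*y*z - y^3*z - x*z^2 + 2*y*z + x
trace(a b a b^3) = trace(b)*trace(b a b a b) - trace(b a b a) = y^2*z^2 - x*y*z - y^2 - z^2 + 2
trace(a^3 b a b^3) = trace(a)*trace(a b a b^3 a) - trace(a b a b^3) = x^2*y^2*z^2 - x^3*y*z - x*y^3*z - x^2*z^2 - y^2*z^2 + 3*x*y*z + x^2 + y^2 + z^2 - 2
trace(a^3 b a b^2) = trace(a)*trace(a b a b^2 a) - trace(a b a b^2) = x^2*y*z^2 - x^3*z - x*y^2*z - y*z^2 + 2*x*z + y
trace(b a b^4 a^3) = trace(b)*trace(a^3 b a b^3) - trace(a^3 b a b^2) = x^2*y^3*z^2 - x^3*y^2*z - x*y^4*z - 2*x^2*y*z^2 - y^3*z^2 + x^3*z + 4*x*y^2*z + x^2*y + y^3 + 2*y*z^2 - 2*x*z - 3*y
trace(b a b^4 a^2) = trace(b)*trace(a^2 b a b^3) - trace(a^2 b a b^2) = x*y^3*z^2 - x^2*y^2*z - y^4*z - 2*x*y*z^2 + x^2*z + 3*y^2*z + x*y - z
apply: trace(a^3 b a b^4 a) = trace(a)*trace(b a b^4 a^3) - trace(b a b^4 a^2) = x^3*y^3*z^2 - x^4*y^2*z - x^2*y^4*z - 2*x^3*y*z^2 - 2*x*y^3*z^2 + x^4*z + 5*x^2*y^2*z + y^4*z + x^3*y + x*y^3 + 4*x*y*z^2 - 3*x^2*z - 3*y^2*z - 4*x*y + z
apply: trace(a b a b a b) = trace(b a b a)*trace(b a) - trace(a b) = z^3 - 3*z
trace(b a b^2 a b a) = trace(b)*trace(a b a b a b) - trace(a b a b a) = y*z^3 - x*z^2 - 2*y*z + x
apply: trace(a^2) = trace(a)*trace(a) - trace(1) = x^2 - 2
trace(a b^2 a) = trace(b)*trace(a^2 b) - trace(a^2) = x*y*z - x^2 - y^2 + 2
use: trace(b a b^2 a b) = trace(b)*trace(a b^2 a b) - trace(a b^2 a) = y^2*z^2 - 2*x*y*z + x^2 - 2
apply: trace(a b a b^2 a b a) = trace(a)*trace(b a b^2 a b a) - trace(b a b^2 a b) = x*y*z^3 - x^2*z^2 - y^2*z^2 + 2
use: trace(a b a^3 b a b^2) = trace(a)*trace(a b a b^2 a b a) - trace(a b a b^2 a b) = x^2*y*z^3 - x^3*z^2 - x*y^2*z^2 - y*z^3 + x*z^2 + 2*y*z + x
apply: trace(b a b a b a^2) = trace(a)*trace(b a b a b a) - trace(b a b a b) = x*z^3 - y*z^2 - 2*x*z + y
apply: trace(a b a^3 b a b) = trace(a)*trace(b a b a b a^2) - trace(b a b a b a) = x^2*z^3 - x*y*z^2 - 2*x^2*z - z^3 + x*y + 3*z
apply: trace(b^2 a b a^3 b a b) = trace(b)*trace(a b a^3 b a b^2) - trace(a b a^3 b a b) = x^2*y^2*z^3 - x^3*y*z^2 - x*y^3*z^2 - x^2*z^3 - y^2*z^3 + 2*x*y*z^2 + 2*x^2*z + 2*y^2*z + z^3 - 3*z
trace(a^3 b a b^4 a b) = trace(b)*trace(b^2 a b a^3 b a b) - trace(b^2 a b a^3 b a) = x^2*y^3*z^3 - x^3*y^2*z^2 - x*y^4*z^2 - 2*x^2*y*z^3 - y^3*z^3 + x^3*z^2 + 3*x*y^2*z^2 + 2*x^2*y*z + 2*y^3*z + 2*y*z^3 - x*z^2 - 5*y*z - x
trace(b^-1 a^3 b a b^4 a) = trace(a^3 b a b^4 a)*trace(b) - trace(a^3 b a b^4 a b) = x^3*y^4*z^2 - x^4*y^3*z - x^2*y^5*z - x^2*y^3*z^3 - x^3*y^2*z^2 - x*y^4*z^2 + x^4*y*z + 5*x^2*y^3*z + 2*x^2*y*z^3 + y^5*z + y^3*z^3 + x^3*y^2 - x^3*z^2 + x*y^4 + x*y^2*z^2 - 5*x^2*y*z - 5*y^3*z - 2*y*z^3 - 4*x*y^2 + x*z^2 + 6*y*z + x
apply: trace(b^-1 a^3 b a b^4 a^-1) = trace(b^-1 a^3 b a b^4)*trace(a) - trace(b^-1 a^3 b a b^4 a) = -x^3*y^4*z^2 + x^4*y^3*z + x^2*y^5*z + x^2*y^3*z^3 + 2*x^3*y^2*z^2 + x*y^4*z^2 - 2*x^4*y*z - 6*x^2*y^3*z - 2*x^2*y*z^3 - y^5*z - y^3*z^3 - x^3*y^2 - x*y^4 - 2*x*y^2*z^2 + 8*x^2*y*z + 5*y^3*z + 2*y*z^3 + x^3 + 5*x*y^2 - 6*y*z - 3*x
trace(b a b^4 a^-2 b^-1 a^3) = trace(b^-1 a^3 b a b^4 a^-1)*trace(a) - trace(b^-1 a^3 b a b^4) = -x^4*y^4*z^2 + x^5*y^3*z + x^3*y^5*z + x^3*y^3*z^3 + 2*x^4*y^2*z^2 + x^2*y^4*z^2 - 2*x^5*y*z - 6*x^3*y^3*z - 2*x^3*y*z^3 - x*y^5*z - x*y^3*z^3 - x^4*y^2 - x^2*y^4 - 3*x^2*y^2*z^2 + 9*x^3*y*z + 6*x*y^3*z + 2*x*y*z^3 + x^4 + 5*x^2*y^2 + x^2*z^2 + y^2*z^2 - 9*x*y*z - 4*x^2 - y^2 - z^2 + 2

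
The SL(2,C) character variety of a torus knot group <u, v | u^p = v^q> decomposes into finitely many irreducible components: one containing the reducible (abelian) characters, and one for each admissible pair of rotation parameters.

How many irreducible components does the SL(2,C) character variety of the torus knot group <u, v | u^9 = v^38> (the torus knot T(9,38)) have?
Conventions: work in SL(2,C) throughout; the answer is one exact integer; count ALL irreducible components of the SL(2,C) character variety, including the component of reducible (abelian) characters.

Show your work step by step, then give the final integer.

For T(9,38): irreducibility forces the central element u^9 = v^38 to one of +I, -I.
So on each irreducible component the traces are pinned: tr(u) = 2*cos(pi*alpha/9) with 1 <= alpha <= 8, tr(v) = 2*cos(pi*beta/38) with 1 <= beta <= 37.
Consistency of u^9 = (-1)^alpha I with v^38 = (-1)^beta I forces alpha = beta (mod 2).
Counting: 4 odd alphas x 19 odd betas + 4 even alphas x 18 even betas = 76 + 72 = 148.
That is 148 components of irreducible characters, and with the reducible (abelian) component the total is 149.

149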